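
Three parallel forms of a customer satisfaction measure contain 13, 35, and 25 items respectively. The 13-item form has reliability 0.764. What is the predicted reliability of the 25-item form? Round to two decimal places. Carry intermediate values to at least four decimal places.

The 35-item form is not needed; work directly from the 13-item form with n = 25/13 = 1.9231.
r_{25} = n·r / (1 + (n − 1)·r) = 1.4692 / 1.7052 ≈ 0.8616

0.86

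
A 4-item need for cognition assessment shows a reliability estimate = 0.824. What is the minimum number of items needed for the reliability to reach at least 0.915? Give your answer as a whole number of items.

Spearman-Brown solved for the length factor n:
n = r_target (1 − r_old) / [ r_old (1 − r_target) ]
n = [0.915 × 0.176] / [0.824 × 0.085]
n = 0.161040 / 0.070040 ≈ 2.2993
Items needed = n × 4 = 2.2993 × 4 ≈ 9.20 → round up to 10

10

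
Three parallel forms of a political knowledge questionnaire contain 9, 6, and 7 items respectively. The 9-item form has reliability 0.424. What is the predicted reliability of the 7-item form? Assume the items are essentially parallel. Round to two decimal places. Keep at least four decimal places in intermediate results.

0.36

Only the ratio of lengths matters: n = 7/9 = 0.7778
r_{7} = n·r / (1 + (n − 1)·r) = 0.3298 / 0.9058 ≈ 0.3641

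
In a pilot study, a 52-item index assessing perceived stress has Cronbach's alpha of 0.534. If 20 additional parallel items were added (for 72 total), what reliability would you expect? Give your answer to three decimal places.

Length ratio n = 72/52 = 1.3846
r_new = (1.3846 × 0.534) / (1 + (1.3846 − 1) × 0.534)
r_new = 0.7394 / 1.2054 ≈ 0.6134

0.613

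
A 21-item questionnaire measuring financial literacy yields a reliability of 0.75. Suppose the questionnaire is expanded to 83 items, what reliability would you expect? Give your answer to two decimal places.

0.92

Length ratio n = 83/21 = 3.9524
Apply the Spearman-Brown prophecy formula, r' = nr / [1 + (n − 1)r]:
r_new = (3.9524 × 0.75) / (1 + (3.9524 − 1) × 0.75)
     = 2.9643 / 3.2143 = 0.9222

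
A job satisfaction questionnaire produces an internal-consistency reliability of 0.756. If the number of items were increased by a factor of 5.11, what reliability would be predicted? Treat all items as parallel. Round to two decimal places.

Apply the Spearman-Brown prophecy formula, r' = nr / [1 + (n − 1)r]:
r_new = (5.11 × 0.756) / (1 + (5.11 − 1) × 0.756)
     = 3.8632 / 4.1072 = 0.9406

0.94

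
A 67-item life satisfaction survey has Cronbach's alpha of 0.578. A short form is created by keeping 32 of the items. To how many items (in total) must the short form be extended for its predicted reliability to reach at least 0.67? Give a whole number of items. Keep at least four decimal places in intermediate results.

100

First, r for the 32-item form: n = 32/67 = 0.4776, so r_32 = 0.4776·0.578/(1 + (0.4776 − 1)·0.578) = 0.3955
Length factor from the short form to reach 0.67: n' = 0.67(1 − 0.3955) / [0.3955(1 − 0.67)] ≈ 3.1032
Items = 3.1032 × 32 ≈ 99.30 → 100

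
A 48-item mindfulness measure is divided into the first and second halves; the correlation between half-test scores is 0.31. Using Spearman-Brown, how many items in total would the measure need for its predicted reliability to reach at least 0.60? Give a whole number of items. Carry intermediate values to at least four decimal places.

Corrected full-test reliability: r_full = 2 × 0.31 / (1 + 0.31) ≈ 0.4733
n = r_tgt(1 − r_full) / [r_full(1 − r_tgt)] = 0.60 × 0.5267 / (0.4733 × 0.40) ≈ 1.6692
Items = 1.6692 × 48 ≈ 80.12 → 81

81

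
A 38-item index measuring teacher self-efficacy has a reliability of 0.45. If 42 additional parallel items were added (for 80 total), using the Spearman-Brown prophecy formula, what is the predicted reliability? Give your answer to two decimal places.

n = 80/38 = 2.1053
By Spearman-Brown, r_new = n r / (1 + (n − 1) r).
r_new = (2.1053 × 0.45) / (1 + (2.1053 − 1) × 0.45)
     = 0.9474 / 1.4974 = 0.6327

0.63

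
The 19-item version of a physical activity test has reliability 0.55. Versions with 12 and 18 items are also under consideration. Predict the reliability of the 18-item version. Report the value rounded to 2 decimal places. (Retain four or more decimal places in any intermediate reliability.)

0.54

Only the ratio of lengths matters: n = 18/19 = 0.9474
r_{18} = n·r / (1 + (n − 1)·r) = 0.5211 / 0.9711 ≈ 0.5366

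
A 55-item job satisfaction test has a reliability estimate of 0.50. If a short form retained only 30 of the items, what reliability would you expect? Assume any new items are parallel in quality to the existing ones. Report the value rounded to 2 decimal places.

n = 30/55 = 0.5455
Apply the Spearman-Brown prophecy formula, r' = nr / [1 + (n − 1)r]:
r_new = (0.5455 × 0.50) / (1 + (0.5455 − 1) × 0.50)
r_new = 0.2727 / 0.7728 ≈ 0.3529

0.35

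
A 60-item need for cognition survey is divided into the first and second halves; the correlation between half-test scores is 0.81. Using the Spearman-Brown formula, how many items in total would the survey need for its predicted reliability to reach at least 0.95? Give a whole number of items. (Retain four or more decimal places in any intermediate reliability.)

134

Corrected full-test reliability: r_full = 2 × 0.81 / (1 + 0.81) ≈ 0.8950
n = r_tgt(1 − r_full) / [r_full(1 − r_tgt)] = 0.95 × 0.1050 / (0.8950 × 0.05) ≈ 2.2291
Required items = 2.2291 × 60 = 133.75, so 134 items.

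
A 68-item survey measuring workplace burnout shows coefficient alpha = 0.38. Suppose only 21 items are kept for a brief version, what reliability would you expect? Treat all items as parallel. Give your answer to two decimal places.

Length ratio n = 21/68 = 0.3088
r_new = (0.3088 × 0.38) / (1 + (0.3088 − 1) × 0.38)
r_new = 0.1173 / 0.7373 ≈ 0.1591

0.16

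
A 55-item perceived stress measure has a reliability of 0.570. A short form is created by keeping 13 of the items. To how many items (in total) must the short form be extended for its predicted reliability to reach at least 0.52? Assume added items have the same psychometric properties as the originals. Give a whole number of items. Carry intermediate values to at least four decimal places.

Short-form reliability: n = 13/55 = 0.2364; r_13 = n·r/(1+(n−1)r) ≈ 0.2386
Then solve for n' with r_old = 0.2386, r_target = 0.52: n' = 0.52(1 − 0.2386)/[0.2386(1 − 0.52)] = 3.4570
Items = 3.4570 × 13 ≈ 44.94 → 45

45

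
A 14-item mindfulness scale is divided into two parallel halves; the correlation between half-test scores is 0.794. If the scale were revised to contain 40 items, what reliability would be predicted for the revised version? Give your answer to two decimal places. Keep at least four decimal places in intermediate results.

First correct the split-half correlation to full-test reliability: r_full = 2 × 0.794 / (1 + 0.794) ≈ 0.8852
Then adjust to 40 items: n = 40/14 = 2.8571
r_new = n·r_full / (1 + (n − 1)·r_full) = 2.5291 / 2.6439 ≈ 0.9566

0.96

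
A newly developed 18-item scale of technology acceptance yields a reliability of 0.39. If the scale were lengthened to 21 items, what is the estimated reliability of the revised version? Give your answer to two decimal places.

n = 21/18 = 1.1667
Spearman-Brown: r_new = n·r / (1 + (n − 1)·r)
r_new = (1.1667 × 0.39) / (1 + (1.1667 − 1) × 0.39)
r_new = 0.4550 / 1.0650 ≈ 0.4272

0.43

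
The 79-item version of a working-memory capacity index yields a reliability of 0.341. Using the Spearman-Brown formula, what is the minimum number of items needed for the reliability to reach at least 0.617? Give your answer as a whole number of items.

246

n = 0.617(1 − 0.341) / [0.341(1 − 0.617)]
  = 0.406603 / 0.130603 = 3.1133
3.1133 × 79 = 245.95 → 246 items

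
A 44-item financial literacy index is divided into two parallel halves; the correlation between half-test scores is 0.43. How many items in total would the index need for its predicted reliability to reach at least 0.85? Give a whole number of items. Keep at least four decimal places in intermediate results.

166

r_full = 2(0.43)/(1 + 0.43) = 0.6014
n = r_tgt(1 − r_full) / [r_full(1 − r_tgt)] = 0.85 × 0.3986 / (0.6014 × 0.15) ≈ 3.7558
Required items = 3.7558 × 44 = 165.26, so 166 items.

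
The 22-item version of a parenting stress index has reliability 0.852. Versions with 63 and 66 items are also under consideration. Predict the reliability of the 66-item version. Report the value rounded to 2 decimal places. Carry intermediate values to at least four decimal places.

0.95

Only the ratio of lengths matters: n = 66/22 = 3.0000
r_{66} = n·r / (1 + (n − 1)·r) = 2.5560 / 2.7040 ≈ 0.9453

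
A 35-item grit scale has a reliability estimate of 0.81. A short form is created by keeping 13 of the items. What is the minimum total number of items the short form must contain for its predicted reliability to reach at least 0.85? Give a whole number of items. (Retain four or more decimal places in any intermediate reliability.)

First, r for the 13-item form: n = 13/35 = 0.3714, so r_13 = 0.3714·0.81/(1 + (0.3714 − 1)·0.81) = 0.6129
Length factor from the short form to reach 0.85: n' = 0.85(1 − 0.6129) / [0.6129(1 − 0.85)] ≈ 3.5790
Items = 3.5790 × 13 ≈ 46.53 → 47

47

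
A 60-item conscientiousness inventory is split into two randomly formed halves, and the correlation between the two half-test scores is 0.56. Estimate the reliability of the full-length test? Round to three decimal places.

The full test is twice the length of either half (n = 2).
r_full = 2(0.56) / (1 + 0.56)
r_full = 1.1200 / 1.5600 ≈ 0.7179

0.718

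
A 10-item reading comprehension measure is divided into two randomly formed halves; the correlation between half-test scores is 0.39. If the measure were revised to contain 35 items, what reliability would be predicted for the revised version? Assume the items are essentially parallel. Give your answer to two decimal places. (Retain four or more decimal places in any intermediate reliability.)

0.82

Full-test reliability from the split-half r: r_full = 2(0.39)/(1 + 0.39) = 0.5612
Then adjust to 35 items: n = 35/10 = 3.5000
r_new = n·r_full / (1 + (n − 1)·r_full) = 1.9642 / 2.4030 ≈ 0.8174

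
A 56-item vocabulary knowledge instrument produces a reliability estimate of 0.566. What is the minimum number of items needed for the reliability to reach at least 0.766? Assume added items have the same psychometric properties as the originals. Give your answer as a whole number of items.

141

Invert Spearman-Brown to solve for n:
n = r*(1 − r) / [ r (1 − r*) ]
n = 0.766(1 − 0.566) / [0.566(1 − 0.766)]
n = 0.332444 / 0.132444 ≈ 2.5101
Items needed = n × 56 = 2.5101 × 56 ≈ 140.57 → round up to 141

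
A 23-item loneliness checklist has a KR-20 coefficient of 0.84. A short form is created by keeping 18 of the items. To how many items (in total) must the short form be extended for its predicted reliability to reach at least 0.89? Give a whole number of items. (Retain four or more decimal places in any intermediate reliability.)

36

First, r for the 18-item form: n = 18/23 = 0.7826, so r_18 = 0.7826·0.84/(1 + (0.7826 − 1)·0.84) = 0.8043
Length factor from the short form to reach 0.89: n' = 0.89(1 − 0.8043) / [0.8043(1 − 0.89)] ≈ 1.9687
Total items = 1.9687 × 18 = 35.44, rounded up to 36.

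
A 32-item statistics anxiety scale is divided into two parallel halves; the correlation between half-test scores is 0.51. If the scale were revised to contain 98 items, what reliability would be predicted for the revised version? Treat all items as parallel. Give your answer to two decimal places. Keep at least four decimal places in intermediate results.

Spearman-Brown correction (n = 2): r_full = 2·0.51/(1 + 0.51) = 0.6755
Then adjust to 98 items: n = 98/32 = 3.0625
r_new = n·r_full / (1 + (n − 1)·r_full) = 2.0687 / 2.3932 ≈ 0.8644

0.86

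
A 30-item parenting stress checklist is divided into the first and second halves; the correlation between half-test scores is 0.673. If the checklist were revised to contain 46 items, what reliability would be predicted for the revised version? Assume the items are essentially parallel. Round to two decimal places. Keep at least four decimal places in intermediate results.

0.86

Full-test reliability from the split-half r: r_full = 2(0.673)/(1 + 0.673) = 0.8045
Length factor from 30 to 46 items: n = 46/30 = 1.5333
r_new = n·r_full / (1 + (n − 1)·r_full) = 1.2335 / 1.4290 ≈ 0.8632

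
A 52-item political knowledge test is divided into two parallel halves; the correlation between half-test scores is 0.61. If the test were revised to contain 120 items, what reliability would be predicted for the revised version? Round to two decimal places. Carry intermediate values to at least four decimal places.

0.88

First correct the split-half correlation to full-test reliability: r_full = 2 × 0.61 / (1 + 0.61) ≈ 0.7578
Length factor from 52 to 120 items: n = 120/52 = 2.3077
r_new = n·r_full / (1 + (n − 1)·r_full) = 1.7488 / 1.9910 ≈ 0.8784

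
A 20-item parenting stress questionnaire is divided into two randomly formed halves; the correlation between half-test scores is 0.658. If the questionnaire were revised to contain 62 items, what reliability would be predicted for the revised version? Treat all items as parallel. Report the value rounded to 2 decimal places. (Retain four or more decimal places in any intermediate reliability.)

0.92

Spearman-Brown correction (n = 2): r_full = 2·0.658/(1 + 0.658) = 0.7937
Length factor from 20 to 62 items: n = 62/20 = 3.1000
r_new = n·r_full / (1 + (n − 1)·r_full) = 2.4605 / 2.6668 ≈ 0.9226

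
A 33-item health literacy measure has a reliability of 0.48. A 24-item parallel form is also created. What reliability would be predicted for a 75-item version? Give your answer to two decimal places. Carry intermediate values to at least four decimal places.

Only the ratio of lengths matters: n = 75/33 = 2.2727
r_{75} = n·r / (1 + (n − 1)·r) = 1.0909 / 1.6109 ≈ 0.6772

0.68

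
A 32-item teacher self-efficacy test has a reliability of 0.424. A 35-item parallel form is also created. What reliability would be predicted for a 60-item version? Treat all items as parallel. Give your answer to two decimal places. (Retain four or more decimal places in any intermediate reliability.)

The 35-item form is not needed; work directly from the 32-item form with n = 60/32 = 1.8750.
r_{60} = n·r / (1 + (n − 1)·r) = 0.7950 / 1.3710 ≈ 0.5799

0.58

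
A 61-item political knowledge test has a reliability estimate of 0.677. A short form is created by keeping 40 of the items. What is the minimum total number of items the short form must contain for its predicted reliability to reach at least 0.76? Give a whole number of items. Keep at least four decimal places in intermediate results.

Short-form reliability: n = 40/61 = 0.6557; r_40 = n·r/(1+(n−1)r) ≈ 0.5788
Then solve for n' with r_old = 0.5788, r_target = 0.76: n' = 0.76(1 − 0.5788)/[0.5788(1 − 0.76)] = 2.3044
Total items = 2.3044 × 40 = 92.18, rounded up to 93.

93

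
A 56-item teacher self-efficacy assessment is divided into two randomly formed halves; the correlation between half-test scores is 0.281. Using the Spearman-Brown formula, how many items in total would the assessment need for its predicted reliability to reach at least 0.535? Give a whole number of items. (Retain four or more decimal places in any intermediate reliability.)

Corrected full-test reliability: r_full = 2 × 0.281 / (1 + 0.281) ≈ 0.4387
Solve Spearman-Brown for n: n = 0.535(1 − 0.4387) / [0.4387(1 − 0.535)] = 1.4721
Required items = 1.4721 × 56 = 82.44, so 83 items.

83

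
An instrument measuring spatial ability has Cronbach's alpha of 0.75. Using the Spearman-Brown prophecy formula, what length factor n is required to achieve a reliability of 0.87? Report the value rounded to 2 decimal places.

2.23

n = 0.87 × (1 − 0.75) / [ 0.75 × (1 − 0.87) ]
  = 0.2175 / 0.0975 = 2.2308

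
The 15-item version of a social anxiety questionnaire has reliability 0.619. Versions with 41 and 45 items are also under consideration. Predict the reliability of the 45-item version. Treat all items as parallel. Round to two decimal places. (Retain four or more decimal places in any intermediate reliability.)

Only the ratio of lengths matters: n = 45/15 = 3.0000
r_{45} = n·r / (1 + (n − 1)·r) = 1.8570 / 2.2380 ≈ 0.8298

0.83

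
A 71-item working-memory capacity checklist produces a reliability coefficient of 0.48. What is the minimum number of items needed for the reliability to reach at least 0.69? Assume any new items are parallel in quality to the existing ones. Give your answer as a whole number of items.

n = [0.69 × 0.52] / [0.48 × 0.31]
  = 0.3588 / 0.1488 = 2.4113
So the test needs 2.4113 × 71 ≈ 171.20 items; rounding up, 172.

172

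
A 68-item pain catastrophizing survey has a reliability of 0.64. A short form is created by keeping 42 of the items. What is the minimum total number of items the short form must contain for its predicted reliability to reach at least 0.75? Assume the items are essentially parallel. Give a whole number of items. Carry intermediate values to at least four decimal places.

115

Short-form reliability: n = 42/68 = 0.6176; r_42 = n·r/(1+(n−1)r) ≈ 0.5233
Length factor from the short form to reach 0.75: n' = 0.75(1 − 0.5233) / [0.5233(1 − 0.75)] ≈ 2.7328
Items = 2.7328 × 42 ≈ 114.78 → 115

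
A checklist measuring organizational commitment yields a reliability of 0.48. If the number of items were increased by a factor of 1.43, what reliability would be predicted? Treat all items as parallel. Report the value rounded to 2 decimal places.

r_new = 1.43·0.48 / [1 + (1.43 − 1)·0.48]
     = 0.6864 / 1.2064 = 0.5690

0.57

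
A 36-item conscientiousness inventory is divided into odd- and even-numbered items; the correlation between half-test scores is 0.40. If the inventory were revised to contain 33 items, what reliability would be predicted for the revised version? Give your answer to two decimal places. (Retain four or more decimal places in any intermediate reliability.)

Spearman-Brown correction (n = 2): r_full = 2·0.40/(1 + 0.40) = 0.5714
Then adjust to 33 items: n = 33/36 = 0.9167
r_new = n·r_full / (1 + (n − 1)·r_full) = 0.5238 / 0.9524 ≈ 0.5500

0.55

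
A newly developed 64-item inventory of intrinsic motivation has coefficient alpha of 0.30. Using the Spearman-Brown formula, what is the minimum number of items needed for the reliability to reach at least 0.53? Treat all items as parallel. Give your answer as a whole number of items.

169

Spearman-Brown solved for the length factor n:
n = r*(1 − r) / [ r (1 − r*) ]
n = 0.53(1 − 0.30) / [0.30(1 − 0.53)]
  = 0.3710 / 0.1410 = 2.6312
So the test needs 2.6312 × 64 ≈ 168.40 items; rounding up, 169.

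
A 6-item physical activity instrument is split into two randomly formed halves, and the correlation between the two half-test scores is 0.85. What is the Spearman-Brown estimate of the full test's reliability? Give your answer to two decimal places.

Apply the Spearman-Brown correction with n = 2:
r_full = 2(0.85) / (1 + 0.85)
       = 1.7000 / 1.8500 = 0.9189

0.92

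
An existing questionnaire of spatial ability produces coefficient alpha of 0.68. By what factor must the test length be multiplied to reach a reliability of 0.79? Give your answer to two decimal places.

1.77

n = 0.79 × (1 − 0.68) / [ 0.68 × (1 − 0.79) ]
n = 0.2528 / 0.1428 ≈ 1.7703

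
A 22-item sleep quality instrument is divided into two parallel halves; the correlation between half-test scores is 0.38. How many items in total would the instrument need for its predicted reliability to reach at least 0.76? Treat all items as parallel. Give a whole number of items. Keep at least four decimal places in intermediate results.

r_full = 2(0.38)/(1 + 0.38) = 0.5507
n = r_tgt(1 − r_full) / [r_full(1 − r_tgt)] = 0.76 × 0.4493 / (0.5507 × 0.24) ≈ 2.5836
Items = 2.5836 × 22 ≈ 56.84 → 57

57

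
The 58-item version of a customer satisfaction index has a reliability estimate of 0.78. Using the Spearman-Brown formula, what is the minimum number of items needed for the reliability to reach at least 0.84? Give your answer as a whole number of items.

n = [0.84 × 0.22] / [0.78 × 0.16]
n = 0.1848 / 0.1248 ≈ 1.4808
1.4808 × 58 = 85.89 → 86 items

86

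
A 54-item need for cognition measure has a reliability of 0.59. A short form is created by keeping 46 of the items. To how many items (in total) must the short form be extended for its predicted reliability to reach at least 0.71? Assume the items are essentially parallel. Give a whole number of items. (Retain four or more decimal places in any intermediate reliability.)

First, r for the 46-item form: n = 46/54 = 0.8519, so r_46 = 0.8519·0.59/(1 + (0.8519 − 1)·0.59) = 0.5507
Then solve for n' with r_old = 0.5507, r_target = 0.71: n' = 0.71(1 − 0.5507)/[0.5507(1 − 0.71)] = 1.9975
Total items = 1.9975 × 46 = 91.89, rounded up to 92.

92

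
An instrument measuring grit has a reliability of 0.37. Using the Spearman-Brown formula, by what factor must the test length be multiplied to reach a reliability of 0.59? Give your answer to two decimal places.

2.45

n = 0.59 × (1 − 0.37) / [ 0.37 × (1 − 0.59) ]
  = 0.3717 / 0.1517 = 2.4502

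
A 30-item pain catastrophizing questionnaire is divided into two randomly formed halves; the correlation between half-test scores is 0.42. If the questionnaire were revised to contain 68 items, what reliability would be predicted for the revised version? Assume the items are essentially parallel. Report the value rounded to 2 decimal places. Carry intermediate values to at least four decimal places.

0.77

Spearman-Brown correction (n = 2): r_full = 2·0.42/(1 + 0.42) = 0.5915
Then adjust to 68 items: n = 68/30 = 2.2667
r_new = n·r_full / (1 + (n − 1)·r_full) = 1.3408 / 1.7493 ≈ 0.7665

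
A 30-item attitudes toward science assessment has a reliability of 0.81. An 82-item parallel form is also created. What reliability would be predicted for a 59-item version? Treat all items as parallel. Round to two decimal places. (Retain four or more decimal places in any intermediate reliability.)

The 82-item form is not needed; work directly from the 30-item form with n = 59/30 = 1.9667.
r_{59} = n·r / (1 + (n − 1)·r) = 1.5930 / 1.7830 ≈ 0.8934

0.89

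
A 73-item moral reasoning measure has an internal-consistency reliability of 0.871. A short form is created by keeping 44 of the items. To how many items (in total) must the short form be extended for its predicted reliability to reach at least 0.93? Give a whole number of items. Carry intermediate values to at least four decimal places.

144

First, r for the 44-item form: n = 44/73 = 0.6027, so r_44 = 0.6027·0.871/(1 + (0.6027 − 1)·0.871) = 0.8027
Length factor from the short form to reach 0.93: n' = 0.93(1 − 0.8027) / [0.8027(1 − 0.93)] ≈ 3.2656
Total items = 3.2656 × 44 = 143.69, rounded up to 144.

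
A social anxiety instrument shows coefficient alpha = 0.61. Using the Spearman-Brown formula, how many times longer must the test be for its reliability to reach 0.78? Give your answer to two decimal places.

Rearranging the Spearman-Brown formula for n,
n = r_target (1 − r_old) / [ r_old (1 − r_target) ]
n = 0.78 × (1 − 0.61) / [ 0.61 × (1 − 0.78) ]
  = 0.3042 / 0.1342 = 2.2668

2.27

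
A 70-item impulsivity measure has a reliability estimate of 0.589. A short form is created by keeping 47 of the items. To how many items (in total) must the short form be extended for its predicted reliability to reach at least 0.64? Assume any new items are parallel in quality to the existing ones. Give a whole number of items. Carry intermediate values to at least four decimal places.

Short-form reliability: n = 47/70 = 0.6714; r_47 = n·r/(1+(n−1)r) ≈ 0.4904
Then solve for n' with r_old = 0.4904, r_target = 0.64: n' = 0.64(1 − 0.4904)/[0.4904(1 − 0.64)] = 1.8474
Total items = 1.8474 × 47 = 86.83, rounded up to 87.

87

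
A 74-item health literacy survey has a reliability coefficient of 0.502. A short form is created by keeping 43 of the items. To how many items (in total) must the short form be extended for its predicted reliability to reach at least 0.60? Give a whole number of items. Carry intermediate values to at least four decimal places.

First, r for the 43-item form: n = 43/74 = 0.5811, so r_43 = 0.5811·0.502/(1 + (0.5811 − 1)·0.502) = 0.3694
Then solve for n' with r_old = 0.3694, r_target = 0.60: n' = 0.60(1 − 0.3694)/[0.3694(1 − 0.60)] = 2.5606
Total items = 2.5606 × 43 = 110.11, rounded up to 111.

111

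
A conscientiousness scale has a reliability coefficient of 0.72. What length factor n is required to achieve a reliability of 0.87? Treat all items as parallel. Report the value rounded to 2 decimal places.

2.60

Rearranging the Spearman-Brown formula for n,
n = r*(1 − r) / [ r (1 − r*) ]
n = [0.87 × 0.28] / [0.72 × 0.13]
n = 0.2436 / 0.0936 ≈ 2.6026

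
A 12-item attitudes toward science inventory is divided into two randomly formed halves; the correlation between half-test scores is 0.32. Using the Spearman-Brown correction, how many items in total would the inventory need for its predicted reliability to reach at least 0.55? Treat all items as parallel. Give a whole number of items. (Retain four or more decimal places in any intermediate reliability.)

16

r_full = 2(0.32)/(1 + 0.32) = 0.4848
Solve Spearman-Brown for n: n = 0.55(1 − 0.4848) / [0.4848(1 − 0.55)] = 1.2989
Required items = 1.2989 × 12 = 15.59, so 16 items.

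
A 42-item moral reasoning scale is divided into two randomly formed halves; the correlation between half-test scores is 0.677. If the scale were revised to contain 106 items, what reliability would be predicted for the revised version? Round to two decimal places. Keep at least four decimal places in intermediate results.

Spearman-Brown correction (n = 2): r_full = 2·0.677/(1 + 0.677) = 0.8074
Then adjust to 106 items: n = 106/42 = 2.5238
r_new = n·r_full / (1 + (n − 1)·r_full) = 2.0377 / 2.2303 ≈ 0.9136

0.91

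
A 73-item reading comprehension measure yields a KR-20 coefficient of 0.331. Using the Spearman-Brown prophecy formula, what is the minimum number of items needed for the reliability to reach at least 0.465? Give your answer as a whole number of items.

129

n = 0.465(1 − 0.331) / [0.331(1 − 0.465)]
  = 0.311085 / 0.177085 = 1.7567
1.7567 × 73 = 128.24 → 129 items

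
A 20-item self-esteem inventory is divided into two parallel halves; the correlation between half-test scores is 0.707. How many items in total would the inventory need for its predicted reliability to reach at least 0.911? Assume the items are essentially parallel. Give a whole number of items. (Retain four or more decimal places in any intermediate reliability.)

43

r_full = 2(0.707)/(1 + 0.707) = 0.8284
Solve Spearman-Brown for n: n = 0.911(1 − 0.8284) / [0.8284(1 − 0.911)] = 2.1203
Required items = 2.1203 × 20 = 42.41, so 43 items.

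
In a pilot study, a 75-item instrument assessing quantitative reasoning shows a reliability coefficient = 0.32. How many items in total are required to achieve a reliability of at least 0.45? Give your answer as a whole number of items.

131

n = 0.45(1 − 0.32) / [0.32(1 − 0.45)]
n = 0.3060 / 0.1760 ≈ 1.7386
So the test needs 1.7386 × 75 ≈ 130.39 items; rounding up, 131.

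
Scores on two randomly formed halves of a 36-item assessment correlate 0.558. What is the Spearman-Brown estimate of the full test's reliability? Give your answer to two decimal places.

0.72

Apply the Spearman-Brown correction with n = 2:
r_full = 2(0.558) / (1 + 0.558)
       = 1.1160 / 1.5580 = 0.7163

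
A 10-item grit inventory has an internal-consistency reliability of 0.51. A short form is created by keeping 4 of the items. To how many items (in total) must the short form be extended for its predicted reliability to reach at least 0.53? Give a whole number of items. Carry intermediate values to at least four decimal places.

Short-form reliability: n = 4/10 = 0.4000; r_4 = n·r/(1+(n−1)r) ≈ 0.2939
Then solve for n' with r_old = 0.2939, r_target = 0.53: n' = 0.53(1 − 0.2939)/[0.2939(1 − 0.53)] = 2.7092
Items = 2.7092 × 4 ≈ 10.84 → 11

11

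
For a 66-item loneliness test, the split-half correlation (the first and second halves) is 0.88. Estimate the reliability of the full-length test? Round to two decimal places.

Apply the Spearman-Brown correction with n = 2:
r_full = 2(0.88) / (1 + 0.88)
       = 1.7600 / 1.8800 = 0.9362

0.94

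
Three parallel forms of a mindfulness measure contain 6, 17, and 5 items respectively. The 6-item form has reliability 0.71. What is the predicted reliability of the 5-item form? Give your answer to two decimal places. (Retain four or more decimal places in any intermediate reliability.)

0.67

The 17-item form is not needed; work directly from the 6-item form with n = 5/6 = 0.8333.
r_{5} = n·r / (1 + (n − 1)·r) = 0.5916 / 0.8816 ≈ 0.6711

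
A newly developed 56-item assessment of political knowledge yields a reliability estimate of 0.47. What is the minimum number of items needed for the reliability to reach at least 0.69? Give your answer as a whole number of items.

n = 0.69 × (1 − 0.47) / [ 0.47 × (1 − 0.69) ]
  = 0.3657 / 0.1457 = 2.5100
2.5100 × 56 = 140.56 → 141 items

141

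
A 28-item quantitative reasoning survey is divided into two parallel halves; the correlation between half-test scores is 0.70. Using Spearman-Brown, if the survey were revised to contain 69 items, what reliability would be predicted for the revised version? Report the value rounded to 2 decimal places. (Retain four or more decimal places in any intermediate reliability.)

Spearman-Brown correction (n = 2): r_full = 2·0.70/(1 + 0.70) = 0.8235
Length factor from 28 to 69 items: n = 69/28 = 2.4643
r_new = n·r_full / (1 + (n − 1)·r_full) = 2.0294 / 2.2059 ≈ 0.9200

0.92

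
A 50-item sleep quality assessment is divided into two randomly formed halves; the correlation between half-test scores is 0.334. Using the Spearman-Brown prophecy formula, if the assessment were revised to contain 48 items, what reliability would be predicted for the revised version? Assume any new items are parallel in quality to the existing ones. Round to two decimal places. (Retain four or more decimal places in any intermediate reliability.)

0.49

First correct the split-half correlation to full-test reliability: r_full = 2 × 0.334 / (1 + 0.334) ≈ 0.5007
Length factor from 50 to 48 items: n = 48/50 = 0.9600
r_new = n·r_full / (1 + (n − 1)·r_full) = 0.4807 / 0.9800 ≈ 0.4905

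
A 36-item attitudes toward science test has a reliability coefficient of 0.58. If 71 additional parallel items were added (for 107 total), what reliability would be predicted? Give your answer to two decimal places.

n = 107/36 = 2.9722
By Spearman-Brown, r_new = n r / (1 + (n − 1) r).
r_new = 2.9722·0.58 / [1 + (2.9722 − 1)·0.58]
r_new = 1.7239 / 2.1439 ≈ 0.8041

0.80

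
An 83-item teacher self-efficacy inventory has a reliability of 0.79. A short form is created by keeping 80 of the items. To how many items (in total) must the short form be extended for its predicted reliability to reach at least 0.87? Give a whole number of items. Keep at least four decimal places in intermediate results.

148

First, r for the 80-item form: n = 80/83 = 0.9639, so r_80 = 0.9639·0.79/(1 + (0.9639 − 1)·0.79) = 0.7838
Length factor from the short form to reach 0.87: n' = 0.87(1 − 0.7838) / [0.7838(1 − 0.87)] ≈ 1.8460
Items = 1.8460 × 80 ≈ 147.68 → 148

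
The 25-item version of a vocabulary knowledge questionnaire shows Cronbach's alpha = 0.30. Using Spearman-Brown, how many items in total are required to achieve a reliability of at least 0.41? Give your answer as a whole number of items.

n = [0.41 × 0.70] / [0.30 × 0.59]
n = 0.2870 / 0.1770 ≈ 1.6215
So the test needs 1.6215 × 25 ≈ 40.54 items; rounding up, 41.

41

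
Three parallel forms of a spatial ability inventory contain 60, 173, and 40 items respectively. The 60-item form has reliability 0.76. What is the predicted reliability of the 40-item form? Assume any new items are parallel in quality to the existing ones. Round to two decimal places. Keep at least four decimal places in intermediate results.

The 173-item form is not needed; work directly from the 60-item form with n = 40/60 = 0.6667.
r_{40} = n·r / (1 + (n − 1)·r) = 0.5067 / 0.7467 ≈ 0.6786

0.68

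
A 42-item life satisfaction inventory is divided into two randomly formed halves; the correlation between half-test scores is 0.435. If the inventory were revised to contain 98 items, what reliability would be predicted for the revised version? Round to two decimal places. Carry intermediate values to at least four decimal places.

0.78

Spearman-Brown correction (n = 2): r_full = 2·0.435/(1 + 0.435) = 0.6063
Then adjust to 98 items: n = 98/42 = 2.3333
r_new = n·r_full / (1 + (n − 1)·r_full) = 1.4147 / 1.8084 ≈ 0.7823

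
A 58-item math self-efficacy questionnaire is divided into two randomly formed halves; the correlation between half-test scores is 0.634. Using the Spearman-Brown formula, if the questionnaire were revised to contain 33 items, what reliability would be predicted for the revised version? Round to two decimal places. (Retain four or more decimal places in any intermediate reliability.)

Spearman-Brown correction (n = 2): r_full = 2·0.634/(1 + 0.634) = 0.7760
Then adjust to 33 items: n = 33/58 = 0.5690
r_new = n·r_full / (1 + (n − 1)·r_full) = 0.4415 / 0.6655 ≈ 0.6634

0.66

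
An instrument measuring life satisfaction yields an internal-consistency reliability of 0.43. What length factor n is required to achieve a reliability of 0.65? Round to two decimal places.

n = 0.65(1 − 0.43) / [0.43(1 − 0.65)]
n = 0.3705 / 0.1505 ≈ 2.4618

2.46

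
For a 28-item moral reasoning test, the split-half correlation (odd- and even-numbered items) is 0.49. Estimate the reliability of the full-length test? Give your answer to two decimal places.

Each half is half the length of the full test, so the full test is n = 2 times a half.
r_full = 2(0.49) / (1 + 0.49)
r_full = 0.9800 / 1.4900 ≈ 0.6577

0.66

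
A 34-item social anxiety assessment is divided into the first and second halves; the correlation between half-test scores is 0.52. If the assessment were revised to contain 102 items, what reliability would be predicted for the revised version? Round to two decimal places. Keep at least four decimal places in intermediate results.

0.87

Full-test reliability from the split-half r: r_full = 2(0.52)/(1 + 0.52) = 0.6842
Length factor from 34 to 102 items: n = 102/34 = 3.0000
r_new = n·r_full / (1 + (n − 1)·r_full) = 2.0526 / 2.3684 ≈ 0.8667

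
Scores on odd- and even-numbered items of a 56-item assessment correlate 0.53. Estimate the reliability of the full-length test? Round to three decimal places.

The full test is twice the length of either half (n = 2).
r_full = 2r_hh / (1 + r_hh) = 2 × 0.53 / (1 + 0.53)
r_full = 1.0600 / 1.5300 ≈ 0.6928

0.693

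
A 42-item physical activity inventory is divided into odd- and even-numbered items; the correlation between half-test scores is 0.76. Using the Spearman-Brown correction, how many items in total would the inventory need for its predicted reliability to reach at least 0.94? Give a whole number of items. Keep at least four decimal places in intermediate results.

Corrected full-test reliability: r_full = 2 × 0.76 / (1 + 0.76) ≈ 0.8636
n = r_tgt(1 − r_full) / [r_full(1 − r_tgt)] = 0.94 × 0.1364 / (0.8636 × 0.06) ≈ 2.4744
Items = 2.4744 × 42 ≈ 103.92 → 104

104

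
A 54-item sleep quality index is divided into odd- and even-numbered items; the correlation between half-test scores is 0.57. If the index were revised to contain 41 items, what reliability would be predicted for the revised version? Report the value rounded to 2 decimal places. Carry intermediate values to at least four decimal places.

0.67

Spearman-Brown correction (n = 2): r_full = 2·0.57/(1 + 0.57) = 0.7261
Length factor from 54 to 41 items: n = 41/54 = 0.7593
r_new = n·r_full / (1 + (n − 1)·r_full) = 0.5513 / 0.8252 ≈ 0.6681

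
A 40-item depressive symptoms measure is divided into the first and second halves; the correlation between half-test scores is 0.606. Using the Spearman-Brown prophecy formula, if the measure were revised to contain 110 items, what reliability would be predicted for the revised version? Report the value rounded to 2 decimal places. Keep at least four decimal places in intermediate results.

Full-test reliability from the split-half r: r_full = 2(0.606)/(1 + 0.606) = 0.7547
Length factor from 40 to 110 items: n = 110/40 = 2.7500
r_new = n·r_full / (1 + (n − 1)·r_full) = 2.0754 / 2.3207 ≈ 0.8943

0.89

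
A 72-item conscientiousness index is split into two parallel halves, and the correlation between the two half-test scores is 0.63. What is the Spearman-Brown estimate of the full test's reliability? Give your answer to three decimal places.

0.773

r_full = 2r_hh / (1 + r_hh) = 2 × 0.63 / (1 + 0.63)
r_full = 1.2600 / 1.6300 ≈ 0.7730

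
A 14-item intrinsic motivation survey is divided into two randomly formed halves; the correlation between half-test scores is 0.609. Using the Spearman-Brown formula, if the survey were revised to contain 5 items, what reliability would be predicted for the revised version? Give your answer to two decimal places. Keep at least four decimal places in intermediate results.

0.53

Full-test reliability from the split-half r: r_full = 2(0.609)/(1 + 0.609) = 0.7570
Then adjust to 5 items: n = 5/14 = 0.3571
r_new = n·r_full / (1 + (n − 1)·r_full) = 0.2703 / 0.5133 ≈ 0.5266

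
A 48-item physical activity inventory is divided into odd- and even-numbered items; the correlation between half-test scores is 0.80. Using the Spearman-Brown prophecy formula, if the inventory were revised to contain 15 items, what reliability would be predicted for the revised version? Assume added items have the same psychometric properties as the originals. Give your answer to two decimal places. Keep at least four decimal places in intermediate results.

0.71

Full-test reliability from the split-half r: r_full = 2(0.80)/(1 + 0.80) = 0.8889
Length factor from 48 to 15 items: n = 15/48 = 0.3125
r_new = n·r_full / (1 + (n − 1)·r_full) = 0.2778 / 0.3889 ≈ 0.7143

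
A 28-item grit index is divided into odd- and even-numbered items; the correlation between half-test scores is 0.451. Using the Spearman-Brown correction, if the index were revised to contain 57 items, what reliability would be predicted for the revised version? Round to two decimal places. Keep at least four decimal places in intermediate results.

0.77

Spearman-Brown correction (n = 2): r_full = 2·0.451/(1 + 0.451) = 0.6216
Length factor from 28 to 57 items: n = 57/28 = 2.0357
r_new = n·r_full / (1 + (n − 1)·r_full) = 1.2654 / 1.6438 ≈ 0.7698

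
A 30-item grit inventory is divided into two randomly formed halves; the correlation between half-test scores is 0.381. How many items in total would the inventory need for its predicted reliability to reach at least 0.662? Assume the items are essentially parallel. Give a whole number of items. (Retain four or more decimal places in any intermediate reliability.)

Corrected full-test reliability: r_full = 2 × 0.381 / (1 + 0.381) ≈ 0.5518
Solve Spearman-Brown for n: n = 0.662(1 − 0.5518) / [0.5518(1 − 0.662)] = 1.5909
Items = 1.5909 × 30 ≈ 47.73 → 48

48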